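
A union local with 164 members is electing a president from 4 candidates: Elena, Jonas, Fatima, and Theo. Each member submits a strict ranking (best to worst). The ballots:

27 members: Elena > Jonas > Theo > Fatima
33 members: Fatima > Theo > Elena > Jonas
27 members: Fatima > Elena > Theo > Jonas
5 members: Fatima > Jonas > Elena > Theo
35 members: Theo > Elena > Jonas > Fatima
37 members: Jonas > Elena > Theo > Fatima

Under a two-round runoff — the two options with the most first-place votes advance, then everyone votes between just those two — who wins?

Round 1 first-place votes: Elena 27, Jonas 37, Fatima 65, Theo 35.
Fatima and Jonas advance.
Runoff: Fatima is preferred to Jonas by 65 voters; Jonas by 99.
Jonas wins the runoff.

Jonas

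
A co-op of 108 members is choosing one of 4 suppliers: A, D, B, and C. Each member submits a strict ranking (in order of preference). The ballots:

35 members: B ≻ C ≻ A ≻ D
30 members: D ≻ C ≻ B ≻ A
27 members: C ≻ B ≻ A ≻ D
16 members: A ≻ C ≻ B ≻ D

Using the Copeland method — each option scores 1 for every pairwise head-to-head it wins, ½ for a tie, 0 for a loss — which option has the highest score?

A: beats D; loses to B and C → score 1.
D: loses to A, B, and C → score 0.
B: beats A and D; loses to C → score 2.
C: beats A, D, and B → score 3.
C has the best pairwise record.

C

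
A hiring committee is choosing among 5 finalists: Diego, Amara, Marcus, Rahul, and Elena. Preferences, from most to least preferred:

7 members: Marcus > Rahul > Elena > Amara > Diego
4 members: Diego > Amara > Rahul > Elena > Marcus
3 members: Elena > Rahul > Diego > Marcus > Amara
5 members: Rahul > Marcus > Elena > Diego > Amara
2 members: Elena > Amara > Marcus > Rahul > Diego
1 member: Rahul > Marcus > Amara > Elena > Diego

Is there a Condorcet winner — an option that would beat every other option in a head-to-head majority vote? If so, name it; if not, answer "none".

Rahul vs Diego: 18–4 for Rahul.
Rahul vs Amara: 16–6 for Rahul.
Rahul vs Marcus: 13–9 for Rahul.
Rahul vs Elena: 17–5 for Rahul.
Rahul beats every other option head-to-head.

Rahul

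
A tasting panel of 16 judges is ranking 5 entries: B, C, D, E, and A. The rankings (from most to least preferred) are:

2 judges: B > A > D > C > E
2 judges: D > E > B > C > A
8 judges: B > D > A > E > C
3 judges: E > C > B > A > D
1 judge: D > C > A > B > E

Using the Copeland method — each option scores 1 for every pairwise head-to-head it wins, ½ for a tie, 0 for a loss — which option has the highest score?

B

B: beats C, D, E, and A → score 4.
C: loses to B, D, E, and A → score 0.
D: beats C, E, and A; loses to B → score 3.
E: beats C; loses to B, D, and A → score 1.
A: beats C and E; loses to B and D → score 2.
B has the best pairwise record.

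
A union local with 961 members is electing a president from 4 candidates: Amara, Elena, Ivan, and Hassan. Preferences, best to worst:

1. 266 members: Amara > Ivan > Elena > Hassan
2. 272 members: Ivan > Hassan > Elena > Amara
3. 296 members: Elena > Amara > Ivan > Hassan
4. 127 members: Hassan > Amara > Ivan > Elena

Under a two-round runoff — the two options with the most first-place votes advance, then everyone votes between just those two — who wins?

Round 1 first-place votes: Amara 266, Elena 296, Ivan 272, Hassan 127.
Elena and Ivan advance.
Runoff: Elena is preferred to Ivan by 296 voters; Ivan by 665.
Ivan wins the runoff.

Ivan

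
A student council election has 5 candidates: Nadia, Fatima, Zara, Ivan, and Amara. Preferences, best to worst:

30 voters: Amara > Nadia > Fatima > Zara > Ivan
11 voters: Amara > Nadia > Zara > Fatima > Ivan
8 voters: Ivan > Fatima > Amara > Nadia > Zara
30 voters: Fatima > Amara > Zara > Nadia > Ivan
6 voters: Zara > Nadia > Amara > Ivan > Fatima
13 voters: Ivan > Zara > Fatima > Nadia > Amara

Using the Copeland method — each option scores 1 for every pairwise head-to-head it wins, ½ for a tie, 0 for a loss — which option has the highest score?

Nadia: beats Ivan; ties Zara; loses to Fatima and Amara → score 1.5.
Fatima: beats Nadia, Zara, Ivan, and Amara → score 4.
Zara: beats Ivan; ties Nadia; loses to Fatima and Amara → score 1.5.
Ivan: loses to Nadia, Fatima, Zara, and Amara → score 0.
Amara: beats Nadia, Zara, and Ivan; loses to Fatima → score 3.
Fatima has the best pairwise record.

Fatima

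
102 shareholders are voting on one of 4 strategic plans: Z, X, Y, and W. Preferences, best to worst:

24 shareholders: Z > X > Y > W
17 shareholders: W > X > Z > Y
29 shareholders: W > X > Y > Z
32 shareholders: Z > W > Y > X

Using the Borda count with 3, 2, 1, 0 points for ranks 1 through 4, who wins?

W

Z: 24·3 + 17·1 + 29·0 + 32·3 = 185
X: 24·2 + 17·2 + 29·2 + 32·0 = 140
Y: 24·1 + 17·0 + 29·1 + 32·1 = 85
W: 24·0 + 17·3 + 29·3 + 32·2 = 202
W has the highest Borda score (202).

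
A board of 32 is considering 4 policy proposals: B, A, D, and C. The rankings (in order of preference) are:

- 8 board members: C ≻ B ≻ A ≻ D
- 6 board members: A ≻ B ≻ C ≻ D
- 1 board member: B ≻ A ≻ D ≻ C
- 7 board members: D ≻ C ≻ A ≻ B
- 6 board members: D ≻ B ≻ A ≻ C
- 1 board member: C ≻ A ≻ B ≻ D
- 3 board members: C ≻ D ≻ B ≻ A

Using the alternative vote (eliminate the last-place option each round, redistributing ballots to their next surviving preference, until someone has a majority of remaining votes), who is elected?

C

Round 1: B 1, A 6, D 13, C 12. Eliminate B.
Round 2: A 7, D 13, C 12. Eliminate A.
Round 3: D 14, C 18. C has a majority.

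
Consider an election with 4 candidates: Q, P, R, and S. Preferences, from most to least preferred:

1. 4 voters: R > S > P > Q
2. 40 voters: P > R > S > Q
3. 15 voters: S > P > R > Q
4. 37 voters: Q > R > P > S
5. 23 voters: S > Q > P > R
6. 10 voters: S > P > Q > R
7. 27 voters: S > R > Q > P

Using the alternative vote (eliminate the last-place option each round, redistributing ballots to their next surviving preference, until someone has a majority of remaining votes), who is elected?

Round 1: Q 37, P 40, R 4, S 75. Eliminate R.
Round 2: Q 37, P 40, S 79. S has a majority.

S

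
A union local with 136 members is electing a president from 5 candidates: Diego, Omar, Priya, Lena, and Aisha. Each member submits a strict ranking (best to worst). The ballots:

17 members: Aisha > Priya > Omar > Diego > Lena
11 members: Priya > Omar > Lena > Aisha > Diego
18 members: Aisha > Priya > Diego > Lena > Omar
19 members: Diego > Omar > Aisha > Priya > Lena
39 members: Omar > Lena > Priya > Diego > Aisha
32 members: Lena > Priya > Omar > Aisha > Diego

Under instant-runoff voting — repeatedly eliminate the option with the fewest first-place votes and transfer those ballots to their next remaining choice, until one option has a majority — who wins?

Omar

Round 1: Diego 19, Omar 39, Priya 11, Lena 32, Aisha 35. Eliminate Priya.
Round 2: Diego 19, Omar 50, Lena 32, Aisha 35. Eliminate Diego.
Round 3: Omar 69, Lena 32, Aisha 35. Omar has a majority.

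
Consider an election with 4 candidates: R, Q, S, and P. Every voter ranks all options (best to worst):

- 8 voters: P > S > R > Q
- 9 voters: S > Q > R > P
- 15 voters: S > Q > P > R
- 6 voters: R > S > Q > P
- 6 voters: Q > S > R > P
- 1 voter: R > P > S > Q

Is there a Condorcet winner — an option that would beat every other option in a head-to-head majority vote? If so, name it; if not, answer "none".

S vs R: 38–7 for S.
S vs Q: 39–6 for S.
S vs P: 36–9 for S.
S beats every other option head-to-head.

S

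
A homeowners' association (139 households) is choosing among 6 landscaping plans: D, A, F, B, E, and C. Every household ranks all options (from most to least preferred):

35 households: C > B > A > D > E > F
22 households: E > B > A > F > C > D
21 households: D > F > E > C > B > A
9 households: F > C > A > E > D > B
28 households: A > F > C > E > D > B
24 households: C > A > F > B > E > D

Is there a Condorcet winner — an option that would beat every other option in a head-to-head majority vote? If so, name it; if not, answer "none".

Checking pairwise contests:
A beats D 118–21.
B beats A 78–61.
A beats F 109–30.
F beats B 82–57.
A beats E 96–43.
F beats C 80–59.
Every option loses at least one head-to-head, so there is no Condorcet winner.

none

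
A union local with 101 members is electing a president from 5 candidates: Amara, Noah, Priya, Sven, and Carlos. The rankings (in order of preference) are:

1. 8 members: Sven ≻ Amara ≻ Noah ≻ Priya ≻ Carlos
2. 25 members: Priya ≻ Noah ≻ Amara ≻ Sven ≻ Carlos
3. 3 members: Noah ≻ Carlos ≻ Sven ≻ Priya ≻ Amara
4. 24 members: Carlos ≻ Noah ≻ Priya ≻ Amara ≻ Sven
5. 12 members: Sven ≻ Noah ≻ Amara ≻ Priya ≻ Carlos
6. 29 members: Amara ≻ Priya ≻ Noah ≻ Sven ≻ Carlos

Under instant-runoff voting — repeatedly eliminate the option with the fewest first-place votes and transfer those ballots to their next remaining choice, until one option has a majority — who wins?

Amara

Round 1: Amara 29, Noah 3, Priya 25, Sven 20, Carlos 24. Eliminate Noah.
Round 2: Amara 29, Priya 25, Sven 20, Carlos 27. Eliminate Sven.
Round 3: Amara 49, Priya 25, Carlos 27. Eliminate Priya.
Round 4: Amara 74, Carlos 27. Amara has a majority.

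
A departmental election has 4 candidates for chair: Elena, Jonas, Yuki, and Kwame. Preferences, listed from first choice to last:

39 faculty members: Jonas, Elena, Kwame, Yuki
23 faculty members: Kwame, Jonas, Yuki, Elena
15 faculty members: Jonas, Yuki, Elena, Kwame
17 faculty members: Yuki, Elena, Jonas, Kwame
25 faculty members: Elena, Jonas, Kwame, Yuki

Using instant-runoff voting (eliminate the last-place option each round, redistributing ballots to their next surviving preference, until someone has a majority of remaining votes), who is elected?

Round 1: Elena 25, Jonas 54, Yuki 17, Kwame 23. Eliminate Yuki.
Round 2: Elena 42, Jonas 54, Kwame 23. Eliminate Kwame.
Round 3: Elena 42, Jonas 77. Jonas has a majority.

Jonas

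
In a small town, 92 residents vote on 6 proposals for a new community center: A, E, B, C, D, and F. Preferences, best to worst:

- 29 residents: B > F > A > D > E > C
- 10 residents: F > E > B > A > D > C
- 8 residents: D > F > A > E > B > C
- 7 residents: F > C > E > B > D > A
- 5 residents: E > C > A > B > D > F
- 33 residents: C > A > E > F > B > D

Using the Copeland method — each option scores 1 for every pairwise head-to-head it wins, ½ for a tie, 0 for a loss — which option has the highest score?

F

A: beats E, C, and D; ties B; loses to F → score 3.5.
E: beats B, C, and D; loses to A and F → score 3.
B: beats C and D; ties A; loses to E and F → score 2.5.
C: loses to A, E, B, D, and F → score 0.
D: beats C; loses to A, E, B, and F → score 1.
F: beats A, E, B, C, and D → score 5.
F has the best pairwise record.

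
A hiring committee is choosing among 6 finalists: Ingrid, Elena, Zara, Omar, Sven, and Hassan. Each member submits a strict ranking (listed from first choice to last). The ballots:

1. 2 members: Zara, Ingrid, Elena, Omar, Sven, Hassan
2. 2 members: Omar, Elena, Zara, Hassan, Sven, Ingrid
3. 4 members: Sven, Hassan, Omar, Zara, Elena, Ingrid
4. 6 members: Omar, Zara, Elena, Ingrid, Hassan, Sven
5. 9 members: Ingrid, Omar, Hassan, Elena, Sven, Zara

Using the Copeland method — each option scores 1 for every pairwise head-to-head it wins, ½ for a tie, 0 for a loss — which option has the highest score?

Omar

Ingrid: beats Sven and Hassan; loses to Elena, Zara, and Omar → score 2.
Elena: beats Ingrid and Sven; loses to Zara, Omar, and Hassan → score 2.
Zara: beats Ingrid and Elena; loses to Omar, Sven, and Hassan → score 2.
Omar: beats Ingrid, Elena, Zara, Sven, and Hassan → score 5.
Sven: beats Zara; loses to Ingrid, Elena, Omar, and Hassan → score 1.
Hassan: beats Elena, Zara, and Sven; loses to Ingrid and Omar → score 3.
Omar has the best pairwise record.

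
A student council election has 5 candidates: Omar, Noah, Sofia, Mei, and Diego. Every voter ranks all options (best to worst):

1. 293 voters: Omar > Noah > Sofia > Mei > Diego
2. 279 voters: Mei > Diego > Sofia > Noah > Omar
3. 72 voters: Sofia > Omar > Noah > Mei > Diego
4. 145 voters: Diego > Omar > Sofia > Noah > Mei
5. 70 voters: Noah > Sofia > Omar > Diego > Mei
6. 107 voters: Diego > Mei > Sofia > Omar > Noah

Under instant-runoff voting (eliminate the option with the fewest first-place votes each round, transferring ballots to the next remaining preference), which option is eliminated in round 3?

Round 1: Omar 293, Noah 70, Sofia 72, Mei 279, Diego 252. Eliminate Noah.
Round 2: Omar 293, Sofia 142, Mei 279, Diego 252. Eliminate Sofia.
Round 3: Omar 435, Mei 279, Diego 252. Eliminate Diego.

Diego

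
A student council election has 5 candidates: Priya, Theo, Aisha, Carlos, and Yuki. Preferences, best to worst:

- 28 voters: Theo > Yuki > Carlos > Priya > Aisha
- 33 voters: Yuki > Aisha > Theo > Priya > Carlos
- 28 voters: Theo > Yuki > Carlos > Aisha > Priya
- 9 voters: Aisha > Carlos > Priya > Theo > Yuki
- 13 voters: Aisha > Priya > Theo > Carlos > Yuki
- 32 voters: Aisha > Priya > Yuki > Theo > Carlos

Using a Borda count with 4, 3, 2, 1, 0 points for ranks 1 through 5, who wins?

Yuki

Priya: 28·1 + 33·1 + 28·0 + 9·2 + 13·3 + 32·3 = 214
Theo: 28·4 + 33·2 + 28·4 + 9·1 + 13·2 + 32·1 = 357
Aisha: 28·0 + 33·3 + 28·1 + 9·4 + 13·4 + 32·4 = 343
Carlos: 28·2 + 33·0 + 28·2 + 9·3 + 13·1 + 32·0 = 152
Yuki: 28·3 + 33·4 + 28·3 + 9·0 + 13·0 + 32·2 = 364
Yuki has the highest Borda score (364).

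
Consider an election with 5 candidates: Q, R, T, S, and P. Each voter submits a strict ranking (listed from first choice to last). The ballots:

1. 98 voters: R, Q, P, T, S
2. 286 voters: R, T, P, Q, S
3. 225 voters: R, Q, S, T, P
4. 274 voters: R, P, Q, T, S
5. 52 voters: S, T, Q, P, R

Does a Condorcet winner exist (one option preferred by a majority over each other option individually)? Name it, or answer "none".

R

R vs Q: 883–52 for R.
R vs T: 883–52 for R.
R vs S: 883–52 for R.
R vs P: 883–52 for R.
R beats every other option head-to-head.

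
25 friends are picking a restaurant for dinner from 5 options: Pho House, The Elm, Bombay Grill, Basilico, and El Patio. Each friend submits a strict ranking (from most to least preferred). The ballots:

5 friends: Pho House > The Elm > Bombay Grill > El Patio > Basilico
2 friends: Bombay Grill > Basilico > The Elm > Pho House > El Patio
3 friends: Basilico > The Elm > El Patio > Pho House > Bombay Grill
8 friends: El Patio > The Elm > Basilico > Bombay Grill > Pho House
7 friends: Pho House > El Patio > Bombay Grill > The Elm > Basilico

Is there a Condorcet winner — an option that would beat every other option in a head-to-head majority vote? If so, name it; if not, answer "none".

none

Checking pairwise contests:
The Elm beats Pho House 13–12.
El Patio beats The Elm 15–10.
Pho House beats Bombay Grill 15–10.
The Elm beats Basilico 20–5.
Pho House beats El Patio 14–11.
Every option loses at least one head-to-head, so there is no Condorcet winner.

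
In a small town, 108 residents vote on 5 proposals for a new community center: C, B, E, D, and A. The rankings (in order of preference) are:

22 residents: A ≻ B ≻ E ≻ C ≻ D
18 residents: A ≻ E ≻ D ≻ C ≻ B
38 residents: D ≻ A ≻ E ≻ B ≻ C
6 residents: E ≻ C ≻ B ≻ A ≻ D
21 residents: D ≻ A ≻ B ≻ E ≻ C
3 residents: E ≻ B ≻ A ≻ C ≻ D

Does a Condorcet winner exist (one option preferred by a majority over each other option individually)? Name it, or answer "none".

D vs C: 77–31 for D.
D vs B: 77–31 for D.
D vs E: 59–49 for D.
D vs A: 59–49 for D.
D beats every other option head-to-head.

D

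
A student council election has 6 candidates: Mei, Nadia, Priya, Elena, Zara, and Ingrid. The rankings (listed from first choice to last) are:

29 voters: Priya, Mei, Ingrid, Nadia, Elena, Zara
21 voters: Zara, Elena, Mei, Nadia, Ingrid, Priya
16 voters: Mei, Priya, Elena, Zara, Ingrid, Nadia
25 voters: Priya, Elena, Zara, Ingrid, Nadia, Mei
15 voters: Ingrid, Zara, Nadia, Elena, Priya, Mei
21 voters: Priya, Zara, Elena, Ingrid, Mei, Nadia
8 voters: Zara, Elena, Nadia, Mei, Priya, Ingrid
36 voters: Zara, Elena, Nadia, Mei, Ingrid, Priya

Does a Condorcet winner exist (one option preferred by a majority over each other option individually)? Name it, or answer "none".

Priya

Priya vs Mei: 90–81 for Priya.
Priya vs Nadia: 91–80 for Priya.
Priya vs Elena: 91–80 for Priya.
Priya vs Zara: 91–80 for Priya.
Priya vs Ingrid: 99–72 for Priya.
Priya beats every other option head-to-head.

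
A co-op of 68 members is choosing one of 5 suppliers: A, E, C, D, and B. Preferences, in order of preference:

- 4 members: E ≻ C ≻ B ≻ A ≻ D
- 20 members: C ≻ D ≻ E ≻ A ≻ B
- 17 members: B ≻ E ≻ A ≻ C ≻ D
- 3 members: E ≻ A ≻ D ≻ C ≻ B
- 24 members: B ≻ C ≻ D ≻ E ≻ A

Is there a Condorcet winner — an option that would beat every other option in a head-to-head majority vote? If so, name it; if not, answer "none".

B

B vs A: 45–23 for B.
B vs E: 41–27 for B.
B vs C: 41–27 for B.
B vs D: 45–23 for B.
B beats every other option head-to-head.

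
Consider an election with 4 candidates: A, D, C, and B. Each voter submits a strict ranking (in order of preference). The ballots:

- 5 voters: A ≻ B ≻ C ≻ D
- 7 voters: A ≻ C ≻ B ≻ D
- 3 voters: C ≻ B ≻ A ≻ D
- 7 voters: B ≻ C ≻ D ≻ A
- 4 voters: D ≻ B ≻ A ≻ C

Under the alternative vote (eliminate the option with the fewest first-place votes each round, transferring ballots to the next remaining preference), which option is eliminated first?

Round 1: A 12, D 4, C 3, B 7. Eliminate C.

C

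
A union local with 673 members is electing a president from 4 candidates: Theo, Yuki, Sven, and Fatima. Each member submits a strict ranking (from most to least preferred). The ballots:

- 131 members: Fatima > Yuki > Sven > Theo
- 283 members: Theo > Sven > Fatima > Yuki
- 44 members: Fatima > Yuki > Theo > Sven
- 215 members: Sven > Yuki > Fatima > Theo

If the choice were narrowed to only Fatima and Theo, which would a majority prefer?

Fatima

Voters preferring Fatima to Theo: 390; preferring Theo to Fatima: 283.
Fatima wins the head-to-head.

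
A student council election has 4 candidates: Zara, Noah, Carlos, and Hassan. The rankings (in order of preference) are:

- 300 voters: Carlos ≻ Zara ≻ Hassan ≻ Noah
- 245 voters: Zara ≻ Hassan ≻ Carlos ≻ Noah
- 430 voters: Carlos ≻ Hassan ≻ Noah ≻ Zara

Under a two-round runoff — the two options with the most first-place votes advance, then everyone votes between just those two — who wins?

Carlos

Round 1 first-place votes: Zara 245, Noah 0, Carlos 730, Hassan 0.
Carlos and Zara advance.
Runoff: Carlos is preferred to Zara by 730 voters; Zara by 245.
Carlos wins the runoff.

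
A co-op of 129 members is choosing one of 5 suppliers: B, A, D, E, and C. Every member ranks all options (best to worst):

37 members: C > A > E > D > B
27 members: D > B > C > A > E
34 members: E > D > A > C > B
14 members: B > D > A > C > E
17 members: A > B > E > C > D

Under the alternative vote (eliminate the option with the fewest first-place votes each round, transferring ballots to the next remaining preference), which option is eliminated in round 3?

Round 1: B 14, A 17, D 27, E 34, C 37. Eliminate B.
Round 2: A 17, D 41, E 34, C 37. Eliminate A.
Round 3: D 41, E 51, C 37. Eliminate C.

C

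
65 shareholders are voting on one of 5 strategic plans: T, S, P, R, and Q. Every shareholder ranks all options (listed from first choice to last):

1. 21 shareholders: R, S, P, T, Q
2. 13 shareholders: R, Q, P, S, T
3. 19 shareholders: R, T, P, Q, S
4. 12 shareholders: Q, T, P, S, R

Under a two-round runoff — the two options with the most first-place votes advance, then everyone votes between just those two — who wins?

Round 1 first-place votes: T 0, S 0, P 0, R 53, Q 12.
R and Q advance.
Runoff: R is preferred to Q by 53 voters; Q by 12.
R wins the runoff.

R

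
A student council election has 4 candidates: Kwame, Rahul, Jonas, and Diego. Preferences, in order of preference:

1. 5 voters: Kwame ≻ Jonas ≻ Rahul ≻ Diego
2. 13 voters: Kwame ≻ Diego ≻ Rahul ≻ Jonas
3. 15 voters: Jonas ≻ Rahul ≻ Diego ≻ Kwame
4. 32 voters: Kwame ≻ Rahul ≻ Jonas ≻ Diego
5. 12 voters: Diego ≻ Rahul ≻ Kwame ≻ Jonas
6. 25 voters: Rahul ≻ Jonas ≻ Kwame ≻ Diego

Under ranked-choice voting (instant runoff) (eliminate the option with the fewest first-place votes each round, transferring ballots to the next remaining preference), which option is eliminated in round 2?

Round 1: Kwame 50, Rahul 25, Jonas 15, Diego 12. Eliminate Diego.
Round 2: Kwame 50, Rahul 37, Jonas 15. Eliminate Jonas.

Jonas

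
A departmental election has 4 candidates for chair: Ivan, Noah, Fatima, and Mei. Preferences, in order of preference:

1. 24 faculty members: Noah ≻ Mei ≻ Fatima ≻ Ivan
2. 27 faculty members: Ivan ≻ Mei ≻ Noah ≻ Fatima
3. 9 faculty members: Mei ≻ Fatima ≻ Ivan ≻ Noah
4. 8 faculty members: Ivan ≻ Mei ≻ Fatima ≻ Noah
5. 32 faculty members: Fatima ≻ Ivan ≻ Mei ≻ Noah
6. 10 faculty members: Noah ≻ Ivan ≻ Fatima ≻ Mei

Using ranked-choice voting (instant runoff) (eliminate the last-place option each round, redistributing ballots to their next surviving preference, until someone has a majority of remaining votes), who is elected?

Fatima

Round 1: Ivan 35, Noah 34, Fatima 32, Mei 9. Eliminate Mei.
Round 2: Ivan 35, Noah 34, Fatima 41. Eliminate Noah.
Round 3: Ivan 45, Fatima 65. Fatima has a majority.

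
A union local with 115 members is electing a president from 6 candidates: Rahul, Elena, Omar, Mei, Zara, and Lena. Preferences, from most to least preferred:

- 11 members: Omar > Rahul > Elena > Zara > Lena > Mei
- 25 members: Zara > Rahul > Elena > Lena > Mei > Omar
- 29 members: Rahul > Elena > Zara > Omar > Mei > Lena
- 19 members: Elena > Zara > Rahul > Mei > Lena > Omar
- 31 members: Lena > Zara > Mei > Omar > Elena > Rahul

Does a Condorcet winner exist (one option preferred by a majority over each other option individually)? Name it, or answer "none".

Checking pairwise contests:
Zara beats Rahul 75–40.
Rahul beats Elena 65–50.
Rahul beats Omar 73–42.
Rahul beats Mei 84–31.
Elena beats Zara 59–56.
Rahul beats Lena 84–31.
Every option loses at least one head-to-head, so there is no Condorcet winner.

none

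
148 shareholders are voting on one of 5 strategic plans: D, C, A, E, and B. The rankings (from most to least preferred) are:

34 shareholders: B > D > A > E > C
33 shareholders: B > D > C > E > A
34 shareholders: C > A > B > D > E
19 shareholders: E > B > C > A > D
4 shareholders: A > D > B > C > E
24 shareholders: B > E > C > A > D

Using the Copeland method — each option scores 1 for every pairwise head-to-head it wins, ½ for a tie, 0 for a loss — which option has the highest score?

D: beats E; loses to C, A, and B → score 1.
C: beats D and A; loses to E and B → score 2.
A: beats D; loses to C, E, and B → score 1.
E: beats C and A; loses to D and B → score 2.
B: beats D, C, A, and E → score 4.
B has the best pairwise record.

B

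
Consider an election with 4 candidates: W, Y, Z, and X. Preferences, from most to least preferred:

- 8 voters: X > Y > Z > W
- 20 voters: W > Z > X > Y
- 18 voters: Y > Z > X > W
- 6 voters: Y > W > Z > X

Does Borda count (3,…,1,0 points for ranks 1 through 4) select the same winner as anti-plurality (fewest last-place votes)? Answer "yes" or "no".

yes

Borda — scores: W 72, Y 88, Z 90, X 62. Winner: Z.
Anti-plurality — last-place votes: W 26, Y 20, Z 0, X 6. Winner: Z.
The two methods agree.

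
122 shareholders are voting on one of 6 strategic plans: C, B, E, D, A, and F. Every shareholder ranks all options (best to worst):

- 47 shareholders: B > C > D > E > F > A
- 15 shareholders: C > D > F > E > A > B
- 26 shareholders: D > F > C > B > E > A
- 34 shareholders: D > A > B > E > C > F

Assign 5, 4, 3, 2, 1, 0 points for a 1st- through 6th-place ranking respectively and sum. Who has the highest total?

D

C: 47·4 + 15·5 + 26·3 + 34·1 = 375
B: 47·5 + 15·0 + 26·2 + 34·3 = 389
E: 47·2 + 15·2 + 26·1 + 34·2 = 218
D: 47·3 + 15·4 + 26·5 + 34·5 = 501
A: 47·0 + 15·1 + 26·0 + 34·4 = 151
F: 47·1 + 15·3 + 26·4 + 34·0 = 196
D has the highest Borda score (501).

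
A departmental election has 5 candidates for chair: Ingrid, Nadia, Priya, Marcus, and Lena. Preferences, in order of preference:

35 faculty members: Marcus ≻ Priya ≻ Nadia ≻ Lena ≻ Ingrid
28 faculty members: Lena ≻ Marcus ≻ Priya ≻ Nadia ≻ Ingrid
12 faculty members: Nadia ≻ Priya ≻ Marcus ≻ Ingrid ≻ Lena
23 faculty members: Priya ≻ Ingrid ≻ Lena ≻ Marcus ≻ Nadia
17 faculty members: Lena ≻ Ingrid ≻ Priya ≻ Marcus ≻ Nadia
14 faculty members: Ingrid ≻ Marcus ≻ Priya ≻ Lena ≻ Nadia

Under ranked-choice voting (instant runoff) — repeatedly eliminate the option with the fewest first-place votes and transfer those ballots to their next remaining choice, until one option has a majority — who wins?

Lena

Round 1: Ingrid 14, Nadia 12, Priya 23, Marcus 35, Lena 45. Eliminate Nadia.
Round 2: Ingrid 14, Priya 35, Marcus 35, Lena 45. Eliminate Ingrid.
Round 3: Priya 35, Marcus 49, Lena 45. Eliminate Priya.
Round 4: Marcus 61, Lena 68. Lena has a majority.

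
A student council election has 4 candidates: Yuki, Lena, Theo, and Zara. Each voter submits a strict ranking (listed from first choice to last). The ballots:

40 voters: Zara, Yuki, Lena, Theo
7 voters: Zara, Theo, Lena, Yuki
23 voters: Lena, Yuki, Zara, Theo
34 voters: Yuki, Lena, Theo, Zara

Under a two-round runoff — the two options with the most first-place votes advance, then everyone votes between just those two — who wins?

Yuki

Round 1 first-place votes: Yuki 34, Lena 23, Theo 0, Zara 47.
Zara and Yuki advance.
Runoff: Zara is preferred to Yuki by 47 voters; Yuki by 57.
Yuki wins the runoff.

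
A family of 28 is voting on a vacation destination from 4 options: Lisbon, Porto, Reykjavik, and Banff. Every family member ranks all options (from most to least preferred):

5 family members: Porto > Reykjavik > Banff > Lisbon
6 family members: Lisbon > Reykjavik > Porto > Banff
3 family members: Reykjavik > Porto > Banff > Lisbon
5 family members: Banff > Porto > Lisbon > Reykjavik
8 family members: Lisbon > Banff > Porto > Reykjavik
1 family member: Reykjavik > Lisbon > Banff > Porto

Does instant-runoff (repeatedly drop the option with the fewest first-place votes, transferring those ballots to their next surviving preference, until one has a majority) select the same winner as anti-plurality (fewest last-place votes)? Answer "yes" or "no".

Instant-runoff — R1 Lisbon 14, Porto 5, Reykjavik 4, Banff 5 (Reykjavik out); R2 Lisbon 15, Porto 8, Banff 5 (Lisbon winner). Winner: Lisbon.
Anti-plurality — last-place votes: Lisbon 8, Porto 1, Reykjavik 13, Banff 6. Winner: Porto.
The two methods disagree.

no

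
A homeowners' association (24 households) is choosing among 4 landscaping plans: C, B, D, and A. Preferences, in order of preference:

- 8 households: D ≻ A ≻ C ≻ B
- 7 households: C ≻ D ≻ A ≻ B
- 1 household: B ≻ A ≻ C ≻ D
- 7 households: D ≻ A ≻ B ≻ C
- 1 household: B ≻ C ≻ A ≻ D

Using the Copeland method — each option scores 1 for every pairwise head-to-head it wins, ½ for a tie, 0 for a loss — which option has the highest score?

D

C: beats B; loses to D and A → score 1.
B: loses to C, D, and A → score 0.
D: beats C, B, and A → score 3.
A: beats C and B; loses to D → score 2.
D has the best pairwise record.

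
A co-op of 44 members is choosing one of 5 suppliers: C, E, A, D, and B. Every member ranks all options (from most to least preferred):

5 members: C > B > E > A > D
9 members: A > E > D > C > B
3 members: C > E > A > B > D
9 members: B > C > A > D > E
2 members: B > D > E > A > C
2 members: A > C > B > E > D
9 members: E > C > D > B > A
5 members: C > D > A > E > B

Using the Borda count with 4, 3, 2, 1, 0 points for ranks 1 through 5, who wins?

C: 5·4 + 9·1 + 3·4 + 9·3 + 2·0 + 2·3 + 9·3 + 5·4 = 121
E: 5·2 + 9·3 + 3·3 + 9·0 + 2·2 + 2·1 + 9·4 + 5·1 = 93
A: 5·1 + 9·4 + 3·2 + 9·2 + 2·1 + 2·4 + 9·0 + 5·2 = 85
D: 5·0 + 9·2 + 3·0 + 9·1 + 2·3 + 2·0 + 9·2 + 5·3 = 66
B: 5·3 + 9·0 + 3·1 + 9·4 + 2·4 + 2·2 + 9·1 + 5·0 = 75
C has the highest Borda score (121).

C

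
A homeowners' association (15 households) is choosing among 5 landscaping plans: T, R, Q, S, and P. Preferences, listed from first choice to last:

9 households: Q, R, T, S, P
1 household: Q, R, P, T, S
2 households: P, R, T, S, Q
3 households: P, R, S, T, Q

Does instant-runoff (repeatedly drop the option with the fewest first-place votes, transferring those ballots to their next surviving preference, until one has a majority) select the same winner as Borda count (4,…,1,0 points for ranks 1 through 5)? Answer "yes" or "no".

no

Instant-runoff — R1 T 0, R 0, Q 10, S 0, P 5 (Q winner). Winner: Q.
Borda — scores: T 26, R 45, Q 40, S 17, P 22. Winner: R.
The two methods disagree.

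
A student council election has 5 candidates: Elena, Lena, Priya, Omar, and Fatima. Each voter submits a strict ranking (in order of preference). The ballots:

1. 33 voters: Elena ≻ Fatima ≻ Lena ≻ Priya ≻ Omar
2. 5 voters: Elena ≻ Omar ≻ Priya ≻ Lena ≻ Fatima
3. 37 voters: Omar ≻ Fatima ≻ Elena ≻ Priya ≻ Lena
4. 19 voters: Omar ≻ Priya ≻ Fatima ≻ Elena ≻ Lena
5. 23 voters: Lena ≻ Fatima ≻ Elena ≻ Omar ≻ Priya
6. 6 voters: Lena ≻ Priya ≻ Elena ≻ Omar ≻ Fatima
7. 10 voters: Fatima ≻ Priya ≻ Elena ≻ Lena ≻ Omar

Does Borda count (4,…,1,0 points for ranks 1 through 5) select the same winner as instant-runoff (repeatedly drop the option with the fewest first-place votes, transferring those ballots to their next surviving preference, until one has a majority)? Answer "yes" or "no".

Borda — scores: Elena 323, Lena 197, Priya 185, Omar 268, Fatima 357. Winner: Fatima.
Instant-runoff — R1 Elena 38, Lena 29, Priya 0, Omar 56, Fatima 10 (Priya out); R2 Elena 38, Lena 29, Omar 56, Fatima 10 (Fatima out); R3 Elena 48, Lena 29, Omar 56 (Lena out); R4 Elena 77, Omar 56 (Elena winner). Winner: Elena.
The two methods disagree.

no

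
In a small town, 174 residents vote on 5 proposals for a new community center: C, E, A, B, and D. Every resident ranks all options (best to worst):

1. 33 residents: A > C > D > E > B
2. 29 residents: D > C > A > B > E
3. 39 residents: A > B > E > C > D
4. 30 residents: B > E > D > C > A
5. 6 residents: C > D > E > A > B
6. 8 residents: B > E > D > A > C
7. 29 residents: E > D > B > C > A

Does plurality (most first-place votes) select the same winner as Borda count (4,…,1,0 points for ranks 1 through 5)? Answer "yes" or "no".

Plurality — first-place votes: C 6, E 29, A 72, B 38, D 29. Winner: A.
Borda — scores: C 308, E 353, A 360, B 356, D 363. Winner: D.
The two methods disagree.

no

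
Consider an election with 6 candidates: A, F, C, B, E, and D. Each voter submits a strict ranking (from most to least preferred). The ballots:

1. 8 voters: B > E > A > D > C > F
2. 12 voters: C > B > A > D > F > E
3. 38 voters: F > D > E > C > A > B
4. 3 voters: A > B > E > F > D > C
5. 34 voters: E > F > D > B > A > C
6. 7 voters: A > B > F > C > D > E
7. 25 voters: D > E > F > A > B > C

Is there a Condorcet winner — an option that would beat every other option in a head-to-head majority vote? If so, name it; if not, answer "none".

none

Checking pairwise contests:
F beats A 97–30.
E beats F 70–57.
A beats C 77–50.
A beats B 73–54.
D beats E 82–45.
F beats D 82–45.
Every option loses at least one head-to-head, so there is no Condorcet winner.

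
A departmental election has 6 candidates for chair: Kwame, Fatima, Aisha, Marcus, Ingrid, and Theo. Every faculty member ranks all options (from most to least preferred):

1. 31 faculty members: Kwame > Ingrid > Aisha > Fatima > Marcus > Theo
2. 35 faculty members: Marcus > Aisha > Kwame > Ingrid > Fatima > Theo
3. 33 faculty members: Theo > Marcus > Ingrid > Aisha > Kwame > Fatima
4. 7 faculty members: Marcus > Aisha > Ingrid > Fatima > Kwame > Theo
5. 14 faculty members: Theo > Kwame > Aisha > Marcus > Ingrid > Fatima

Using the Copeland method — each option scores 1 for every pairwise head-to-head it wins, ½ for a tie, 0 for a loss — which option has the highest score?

Marcus

Kwame: beats Fatima, Ingrid, and Theo; loses to Aisha and Marcus → score 3.
Fatima: beats Theo; loses to Kwame, Aisha, Marcus, and Ingrid → score 1.
Aisha: beats Kwame, Fatima, and Theo; loses to Marcus and Ingrid → score 3.
Marcus: beats Kwame, Fatima, Aisha, Ingrid, and Theo → score 5.
Ingrid: beats Fatima, Aisha, and Theo; loses to Kwame and Marcus → score 3.
Theo: loses to Kwame, Fatima, Aisha, Marcus, and Ingrid → score 0.
Marcus has the best pairwise record.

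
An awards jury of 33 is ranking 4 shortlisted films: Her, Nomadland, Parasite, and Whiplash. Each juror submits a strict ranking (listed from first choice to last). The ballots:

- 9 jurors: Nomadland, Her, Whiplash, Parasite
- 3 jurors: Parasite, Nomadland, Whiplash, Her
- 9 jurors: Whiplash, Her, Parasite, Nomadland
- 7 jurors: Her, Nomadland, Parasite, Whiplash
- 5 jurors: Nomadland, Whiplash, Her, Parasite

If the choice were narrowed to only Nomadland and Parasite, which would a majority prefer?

Voters preferring Nomadland to Parasite: 21; preferring Parasite to Nomadland: 12.
Nomadland wins the head-to-head.

Nomadland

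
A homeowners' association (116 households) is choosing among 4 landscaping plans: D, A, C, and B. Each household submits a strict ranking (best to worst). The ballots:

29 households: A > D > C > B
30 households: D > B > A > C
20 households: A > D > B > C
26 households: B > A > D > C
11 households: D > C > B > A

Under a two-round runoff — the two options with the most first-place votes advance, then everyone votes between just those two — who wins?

Round 1 first-place votes: D 41, A 49, C 0, B 26.
A and D advance.
Runoff: A is preferred to D by 75 voters; D by 41.
A wins the runoff.

A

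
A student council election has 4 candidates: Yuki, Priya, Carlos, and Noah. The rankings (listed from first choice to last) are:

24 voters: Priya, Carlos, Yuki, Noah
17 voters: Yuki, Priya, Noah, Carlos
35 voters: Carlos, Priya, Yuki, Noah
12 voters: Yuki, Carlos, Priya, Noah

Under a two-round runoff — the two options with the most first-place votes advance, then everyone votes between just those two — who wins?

Round 1 first-place votes: Yuki 29, Priya 24, Carlos 35, Noah 0.
Carlos and Yuki advance.
Runoff: Carlos is preferred to Yuki by 59 voters; Yuki by 29.
Carlos wins the runoff.

Carlos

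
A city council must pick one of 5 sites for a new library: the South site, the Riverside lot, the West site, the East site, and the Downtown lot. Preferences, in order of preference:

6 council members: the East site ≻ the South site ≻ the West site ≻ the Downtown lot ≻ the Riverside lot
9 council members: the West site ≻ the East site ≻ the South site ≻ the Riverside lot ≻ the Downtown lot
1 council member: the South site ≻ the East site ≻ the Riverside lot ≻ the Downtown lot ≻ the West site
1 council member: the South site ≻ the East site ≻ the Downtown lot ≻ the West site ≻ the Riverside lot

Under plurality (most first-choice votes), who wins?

the West site

First-place votes: the South site 2, the Riverside lot 0, the West site 9, the East site 6, the Downtown lot 0.
the West site has the most first-place votes.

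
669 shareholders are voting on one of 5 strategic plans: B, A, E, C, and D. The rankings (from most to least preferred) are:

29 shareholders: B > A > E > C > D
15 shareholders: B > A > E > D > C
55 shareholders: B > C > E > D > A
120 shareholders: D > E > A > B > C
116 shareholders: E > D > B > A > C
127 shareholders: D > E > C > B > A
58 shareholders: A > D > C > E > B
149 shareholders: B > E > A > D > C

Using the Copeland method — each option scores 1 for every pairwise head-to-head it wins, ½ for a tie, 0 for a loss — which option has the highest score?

B: beats A and C; loses to E and D → score 2.
A: beats C; loses to B, E, and D → score 1.
E: beats B, A, C, and D → score 4.
C: loses to B, A, E, and D → score 0.
D: beats B, A, and C; loses to E → score 3.
E has the best pairwise record.

E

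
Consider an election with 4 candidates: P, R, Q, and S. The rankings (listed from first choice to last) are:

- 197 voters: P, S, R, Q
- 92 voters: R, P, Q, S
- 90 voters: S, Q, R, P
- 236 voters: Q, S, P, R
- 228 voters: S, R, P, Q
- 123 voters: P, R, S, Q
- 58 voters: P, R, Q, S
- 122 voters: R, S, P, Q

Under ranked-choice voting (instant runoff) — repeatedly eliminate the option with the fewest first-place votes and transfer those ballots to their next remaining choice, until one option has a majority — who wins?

S

Round 1: P 378, R 214, Q 236, S 318. Eliminate R.
Round 2: P 470, Q 236, S 440. Eliminate Q.
Round 3: P 470, S 676. S has a majority.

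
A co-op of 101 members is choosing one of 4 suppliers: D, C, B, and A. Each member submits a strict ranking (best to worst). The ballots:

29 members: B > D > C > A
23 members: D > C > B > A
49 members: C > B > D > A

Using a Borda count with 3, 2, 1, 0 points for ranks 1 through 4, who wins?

D: 29·2 + 23·3 + 49·1 = 176
C: 29·1 + 23·2 + 49·3 = 222
B: 29·3 + 23·1 + 49·2 = 208
A: 29·0 + 23·0 + 49·0 = 0
C has the highest Borda score (222).

C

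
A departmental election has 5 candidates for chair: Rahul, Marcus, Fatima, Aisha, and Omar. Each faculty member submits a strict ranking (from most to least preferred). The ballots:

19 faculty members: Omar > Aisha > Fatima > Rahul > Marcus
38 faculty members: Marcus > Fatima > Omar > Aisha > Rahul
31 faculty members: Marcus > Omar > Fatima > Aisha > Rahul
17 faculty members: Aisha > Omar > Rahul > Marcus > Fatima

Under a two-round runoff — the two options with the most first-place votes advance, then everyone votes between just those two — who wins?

Round 1 first-place votes: Rahul 0, Marcus 69, Fatima 0, Aisha 17, Omar 19.
Marcus and Omar advance.
Runoff: Marcus is preferred to Omar by 69 voters; Omar by 36.
Marcus wins the runoff.

Marcus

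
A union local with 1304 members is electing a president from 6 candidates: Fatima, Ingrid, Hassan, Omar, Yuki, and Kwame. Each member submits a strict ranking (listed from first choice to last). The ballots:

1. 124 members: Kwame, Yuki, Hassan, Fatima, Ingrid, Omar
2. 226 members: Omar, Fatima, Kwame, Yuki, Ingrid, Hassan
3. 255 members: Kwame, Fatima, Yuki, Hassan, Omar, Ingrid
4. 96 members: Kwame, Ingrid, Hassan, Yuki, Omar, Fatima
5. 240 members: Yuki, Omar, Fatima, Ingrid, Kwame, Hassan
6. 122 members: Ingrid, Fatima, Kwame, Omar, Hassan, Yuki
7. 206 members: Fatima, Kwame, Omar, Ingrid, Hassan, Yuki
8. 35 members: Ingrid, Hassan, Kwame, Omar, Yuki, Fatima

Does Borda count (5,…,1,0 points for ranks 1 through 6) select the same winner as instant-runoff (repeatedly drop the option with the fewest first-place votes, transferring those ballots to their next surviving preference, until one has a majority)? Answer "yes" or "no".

Borda — scores: Fatima 4410, Ingrid 2411, Hassan 1638, Omar 3373, Yuki 3140, Kwame 4588. Winner: Kwame.
Instant-runoff — R1 Fatima 206, Ingrid 157, Hassan 0, Omar 226, Yuki 240, Kwame 475 (Hassan out); R2 Fatima 206, Ingrid 157, Omar 226, Yuki 240, Kwame 475 (Ingrid out); R3 Fatima 328, Omar 226, Yuki 240, Kwame 510 (Omar out); R4 Fatima 554, Yuki 240, Kwame 510 (Yuki out); R5 Fatima 794, Kwame 510 (Fatima winner). Winner: Fatima.
The two methods disagree.

no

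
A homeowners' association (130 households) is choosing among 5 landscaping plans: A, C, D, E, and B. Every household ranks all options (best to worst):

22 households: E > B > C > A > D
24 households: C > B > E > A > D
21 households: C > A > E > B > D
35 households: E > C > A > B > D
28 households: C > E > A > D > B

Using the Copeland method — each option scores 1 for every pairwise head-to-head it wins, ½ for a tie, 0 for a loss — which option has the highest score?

A: beats D and B; loses to C and E → score 2.
C: beats A, D, E, and B → score 4.
D: loses to A, C, E, and B → score 0.
E: beats A, D, and B; loses to C → score 3.
B: beats D; loses to A, C, and E → score 1.
C has the best pairwise record.

C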